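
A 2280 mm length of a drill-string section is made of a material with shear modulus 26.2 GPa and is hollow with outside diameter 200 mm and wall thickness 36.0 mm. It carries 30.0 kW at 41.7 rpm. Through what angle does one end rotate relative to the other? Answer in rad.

0.00457 rad

ω = 2π·41.7/60 = 4.367 rad/s, so T = P/ω = 30.0×10³ / 4.367 = 6870 N·m.
J = π(d_o⁴ − d_i⁴)/32 = π(0.200⁴ − 0.128⁴)/32 = 1.307×10^-4 m⁴.
θ = T·L/(G·J) = 6870 × 2.28 / (26.2×10⁹ × 1.307×10^-4) = 4.573×10^-3 rad.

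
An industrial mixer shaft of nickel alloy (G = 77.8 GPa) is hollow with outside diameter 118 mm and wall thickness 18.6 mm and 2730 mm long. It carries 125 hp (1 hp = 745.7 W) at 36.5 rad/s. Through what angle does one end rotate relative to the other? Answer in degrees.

ω = 36.5 rad/s, so T = P/ω = 125×745.7 / 36.50 = 2554 N·m.
J = π(d_o⁴ − d_i⁴)/32 = π(0.118⁴ − 0.0808⁴)/32 = 1.485×10^-5 m⁴.
θ = T·L/(G·J) = 2554 × 2.73 / (77.8×10⁹ × 1.485×10^-5) = 6.035×10^-3 rad.

0.346°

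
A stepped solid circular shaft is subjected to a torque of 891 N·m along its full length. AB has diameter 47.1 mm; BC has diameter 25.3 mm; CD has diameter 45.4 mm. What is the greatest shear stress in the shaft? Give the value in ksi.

Under the same torque, τ_max = 16T/(πd³) is largest where d is smallest — segment BC (d = 25.3 mm).
τ_max = 16·891.0/(π·(0.0253)³) = 2.802×10^8 Pa.

40.6 ksi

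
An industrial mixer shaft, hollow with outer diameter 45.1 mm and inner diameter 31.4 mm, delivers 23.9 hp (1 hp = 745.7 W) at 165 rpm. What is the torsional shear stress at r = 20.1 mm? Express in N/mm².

ω = 2π·165/60 = 17.28 rad/s, so T = P/ω = 23.9×745.7 / 17.28 = 1031 N·m.
J = π(d_o⁴ − d_i⁴)/32 = π(0.0451⁴ − 0.0314⁴)/32 = 3.107×10^-7 m⁴.
Shear stress varies linearly with radius: τ = T·r/J = 1031 × 0.0201 / 3.107×10^-7 = 6.672×10^7 Pa.

66.7 N/mm²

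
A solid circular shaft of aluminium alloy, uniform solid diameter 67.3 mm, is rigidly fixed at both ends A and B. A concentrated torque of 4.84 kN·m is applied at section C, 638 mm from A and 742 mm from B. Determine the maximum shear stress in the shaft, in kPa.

43500 kPa

With uniform GJ and both ends fixed, compatibility θ_AC = θ_CB gives T_A·a = T_B·b, together with T_A + T_B = T₀.
T_A = T₀·b/(a+b) = 4840·742/1380 = 2602 N·m; T_B = 2238 N·m.
τ in each portion: τ_AC = 4.35×10^7 Pa, τ_CB = 3.74×10^7 Pa; maximum is in AC.
τ_max = T_AC·r/J = 2602·0.0336/2.01×10^-6 = 4.348×10^7 Pa.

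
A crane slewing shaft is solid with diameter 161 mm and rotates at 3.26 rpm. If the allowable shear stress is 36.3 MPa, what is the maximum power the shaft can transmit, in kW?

J = πd⁴/32 = π(0.161)⁴/32 = 6.596×10^-5 m⁴.
T_max = τ_allow·J/r = 3.63×10^7 × 6.596×10^-5 / 0.0805 = 29750 N·m.
ω = 2π·3.26/60 = 0.3414 rad/s, so P_max = T_max·ω = 1.015×10^4 W.

10.2 kW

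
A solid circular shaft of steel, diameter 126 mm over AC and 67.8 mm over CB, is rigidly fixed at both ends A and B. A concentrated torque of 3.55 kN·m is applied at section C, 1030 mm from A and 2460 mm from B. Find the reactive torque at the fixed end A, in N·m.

Compatibility: T_A·a/J_AC = T_B·b/J_CB with T_A + T_B = T₀.
J_AC = 2.47×10^-5 m⁴, J_CB = 2.07×10^-6 m⁴, so T_A = T₀·(J_AC/a)/((J_AC/a)+(J_CB/b)) = 3430 N·m, T_B = 120.4 N·m.

3430 N·m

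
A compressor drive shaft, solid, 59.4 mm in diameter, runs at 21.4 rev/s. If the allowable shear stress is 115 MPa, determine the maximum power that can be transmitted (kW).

J = πd⁴/32 = π(0.0594)⁴/32 = 1.222×10^-6 m⁴.
T_max = τ_allow·J/r = 1.15×10^8 × 1.222×10^-6 / 0.0297 = 4732 N·m.
ω = 2π·21.4 = 134.5 rad/s, so P_max = T_max·ω = 6.363×10^5 W.

636 kW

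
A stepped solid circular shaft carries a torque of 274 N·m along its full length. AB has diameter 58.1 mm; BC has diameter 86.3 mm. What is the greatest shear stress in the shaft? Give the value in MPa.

Under the same torque, τ_max = 16T/(πd³) is largest where d is smallest — segment AB (d = 58.1 mm).
τ_max = 16·274.0/(π·(0.0581)³) = 7.115×10^6 Pa.

7.12 MPa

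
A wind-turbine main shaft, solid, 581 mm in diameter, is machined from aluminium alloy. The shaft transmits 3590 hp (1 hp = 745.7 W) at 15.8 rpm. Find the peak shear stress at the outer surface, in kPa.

ω = 2π·15.8/60 = 1.655 rad/s, so T = P/ω = 3590×745.7 / 1.655 = 1.618e6 N·m.
J = πd⁴/32 = π(0.581)⁴/32 = 0.01119 m⁴.
τ_max = T·r/J = 1.618e6 × 0.290 / 0.01119 = 4.202×10^7 Pa.

42000 kPa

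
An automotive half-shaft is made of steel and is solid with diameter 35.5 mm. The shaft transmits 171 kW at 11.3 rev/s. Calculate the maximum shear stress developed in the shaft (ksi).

ω = 2π·11.3 = 71.00 rad/s, so T = P/ω = 171×10³ / 71.00 = 2408 N·m.
J = πd⁴/32 = π(0.0355)⁴/32 = 1.559×10^-7 m⁴.
τ_max = T·r/J = 2408 × 0.0177 / 1.559×10^-7 = 2.742×10^8 Pa.

39.8 ksi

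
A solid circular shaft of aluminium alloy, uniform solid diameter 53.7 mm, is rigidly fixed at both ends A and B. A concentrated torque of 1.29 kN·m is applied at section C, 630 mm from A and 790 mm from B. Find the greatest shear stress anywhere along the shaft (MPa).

23.6 MPa

With uniform GJ and both ends fixed, compatibility θ_AC = θ_CB gives T_A·a = T_B·b, together with T_A + T_B = T₀.
T_A = T₀·b/(a+b) = 1290·790/1420 = 717.7 N·m; T_B = 572.3 N·m.
τ in each portion: τ_AC = 2.36×10^7 Pa, τ_CB = 1.88×10^7 Pa; maximum is in AC.
τ_max = T_AC·r/J = 717.7·0.0269/8.16×10^-7 = 2.360×10^7 Pa.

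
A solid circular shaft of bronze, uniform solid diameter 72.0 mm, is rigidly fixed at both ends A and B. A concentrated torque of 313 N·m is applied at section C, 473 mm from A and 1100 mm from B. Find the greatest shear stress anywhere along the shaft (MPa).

2.99 MPa

With uniform GJ and both ends fixed, compatibility θ_AC = θ_CB gives T_A·a = T_B·b, together with T_A + T_B = T₀.
T_A = T₀·b/(a+b) = 313.0·1100/1573 = 218.9 N·m; T_B = 94.12 N·m.
τ in each portion: τ_AC = 2.99×10^6 Pa, τ_CB = 1.28×10^6 Pa; maximum is in AC.
τ_max = T_AC·r/J = 218.9·0.0360/2.64×10^-6 = 2.987×10^6 Pa.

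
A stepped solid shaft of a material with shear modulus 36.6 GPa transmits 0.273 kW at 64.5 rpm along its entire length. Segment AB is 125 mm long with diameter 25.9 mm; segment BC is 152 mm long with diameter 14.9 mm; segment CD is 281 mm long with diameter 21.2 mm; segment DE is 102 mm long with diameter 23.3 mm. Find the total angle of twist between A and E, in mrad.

57.4 mrad

ω = 2π·64.5/60 = 6.754 rad/s, so T = P/ω = 0.273×10³ / 6.754 = 40.42 N·m.
J_AB = π(0.0259)⁴/32 = 4.42×10^-8 m⁴; J_BC = π(0.0149)⁴/32 = 4.84×10^-9 m⁴; J_CD = π(0.0212)⁴/32 = 1.98×10^-8 m⁴; J_DE = π(0.0233)⁴/32 = 2.89×10^-8 m⁴.
θ = (T/G)·Σ L_i/J_i = (40.42/36.6×10⁹)·(0.125/4.42×10^-8 + 0.152/4.84×10^-9 + 0.281/1.98×10^-8 + 0.102/2.89×10^-8) = 0.05735 rad.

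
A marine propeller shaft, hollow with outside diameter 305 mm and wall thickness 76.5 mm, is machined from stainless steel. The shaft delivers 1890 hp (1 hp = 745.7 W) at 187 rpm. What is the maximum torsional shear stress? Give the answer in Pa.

ω = 2π·187/60 = 19.58 rad/s, so T = P/ω = 1890×745.7 / 19.58 = 71970 N·m.
J = π(d_o⁴ − d_i⁴)/32 = π(0.305⁴ − 0.152⁴)/32 = 7.972×10^-4 m⁴.
τ_max = T·r/J = 71970 × 0.152 / 7.972×10^-4 = 1.377×10^7 Pa.

1.38e7 Pa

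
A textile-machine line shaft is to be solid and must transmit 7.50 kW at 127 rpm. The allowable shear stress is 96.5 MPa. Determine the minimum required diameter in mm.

ω = 2π·127/60 = 13.30 rad/s, so T = P/ω = 7.50×10³ / 13.30 = 563.9 N·m.
For a solid shaft τ_max = 16T/(πd³), so d = (16T/(π τ_allow))^(1/3) = (16·563.9/(π·9.65×10^7))^(1/3) = 0.03099 m.

31.0 mm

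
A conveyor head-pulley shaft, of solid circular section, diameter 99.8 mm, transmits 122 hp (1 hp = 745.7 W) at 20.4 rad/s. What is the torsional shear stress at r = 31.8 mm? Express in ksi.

2.11 ksi

ω = 20.4 rad/s, so T = P/ω = 122×745.7 / 20.40 = 4460 N·m.
J = πd⁴/32 = π(0.0998)⁴/32 = 9.739×10^-6 m⁴.
Shear stress varies linearly with radius: τ = T·r/J = 4460 × 0.0318 / 9.739×10^-6 = 1.456×10^7 Pa.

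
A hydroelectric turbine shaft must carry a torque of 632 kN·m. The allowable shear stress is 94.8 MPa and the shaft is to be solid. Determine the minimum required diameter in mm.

324 mm

For a solid shaft τ_max = 16T/(πd³), so d = (16T/(π τ_allow))^(1/3) = (16·632000/(π·9.48×10^7))^(1/3) = 0.3238 m.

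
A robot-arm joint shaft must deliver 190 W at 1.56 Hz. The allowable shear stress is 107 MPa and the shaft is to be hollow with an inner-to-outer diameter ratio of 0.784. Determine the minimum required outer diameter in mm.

11.4 mm

ω = 2π·1.56 = 9.802 rad/s, so T = P/ω = 190 / 9.802 = 19.38 N·m.
For a hollow shaft with d_i/d_o = 0.784: τ_max = 16T/(π d_o³ (1−k⁴)), so d_o = [16T/(π τ_allow (1−k⁴))]^(1/3) = [16·19.38/(π·1.07×10^8·0.6222)]^(1/3) = 0.01140 m.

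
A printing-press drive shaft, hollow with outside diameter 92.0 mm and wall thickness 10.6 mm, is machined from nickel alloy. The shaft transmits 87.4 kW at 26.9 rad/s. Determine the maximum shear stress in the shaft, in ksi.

4.75 ksi

ω = 26.9 rad/s, so T = P/ω = 87.4×10³ / 26.90 = 3249 N·m.
J = π(d_o⁴ − d_i⁴)/32 = π(0.0920⁴ − 0.0708⁴)/32 = 4.566×10^-6 m⁴.
τ_max = T·r/J = 3249 × 0.0460 / 4.566×10^-6 = 3.273×10^7 Pa.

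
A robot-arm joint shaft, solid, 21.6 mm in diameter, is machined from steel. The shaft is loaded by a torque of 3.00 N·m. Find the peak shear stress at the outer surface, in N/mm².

1.52 N/mm²

J = πd⁴/32 = π(0.0216)⁴/32 = 2.137×10^-8 m⁴.
τ_max = T·r/J = 3.000 × 0.0108 / 2.137×10^-8 = 1.516×10^6 Pa.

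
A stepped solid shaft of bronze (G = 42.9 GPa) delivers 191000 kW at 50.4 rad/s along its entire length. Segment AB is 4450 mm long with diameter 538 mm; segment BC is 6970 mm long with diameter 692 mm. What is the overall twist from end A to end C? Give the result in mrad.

75.1 mrad

ω = 50.4 rad/s, so T = P/ω = 191000×10³ / 50.40 = 3.790e6 N·m.
J_AB = π(0.538)⁴/32 = 8.22×10^-3 m⁴; J_BC = π(0.692)⁴/32 = 0.0225 m⁴.
θ = (T/G)·Σ L_i/J_i = (3.790e6/42.9×10⁹)·(4.45/8.22×10^-3 + 6.97/0.0225) = 0.07514 rad.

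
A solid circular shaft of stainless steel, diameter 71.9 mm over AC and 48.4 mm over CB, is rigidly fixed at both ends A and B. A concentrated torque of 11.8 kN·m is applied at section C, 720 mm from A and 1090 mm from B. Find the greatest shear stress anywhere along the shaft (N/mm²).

142 N/mm²

Compatibility: T_A·a/J_AC = T_B·b/J_CB with T_A + T_B = T₀.
J_AC = 2.62×10^-6 m⁴, J_CB = 5.39×10^-7 m⁴, so T_A = T₀·(J_AC/a)/((J_AC/a)+(J_CB/b)) = 10390 N·m, T_B = 1409 N·m.
τ in each portion: τ_AC = 1.42×10^8 Pa, τ_CB = 6.33×10^7 Pa; maximum is in AC.
τ_max = T_AC·r/J = 10390·0.0360/2.62×10^-6 = 1.424×10^8 Pa.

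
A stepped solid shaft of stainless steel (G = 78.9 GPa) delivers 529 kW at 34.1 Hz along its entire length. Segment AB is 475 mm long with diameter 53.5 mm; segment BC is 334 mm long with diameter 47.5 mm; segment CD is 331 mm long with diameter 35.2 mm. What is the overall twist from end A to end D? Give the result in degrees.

6.19°

ω = 2π·34.1 = 214.3 rad/s, so T = P/ω = 529×10³ / 214.3 = 2469 N·m.
J_AB = π(0.0535)⁴/32 = 8.04×10^-7 m⁴; J_BC = π(0.0475)⁴/32 = 5.00×10^-7 m⁴; J_CD = π(0.0352)⁴/32 = 1.51×10^-7 m⁴.
θ = (T/G)·Σ L_i/J_i = (2469/78.9×10⁹)·(0.475/8.04×10^-7 + 0.334/5.00×10^-7 + 0.331/1.51×10^-7) = 0.1081 rad.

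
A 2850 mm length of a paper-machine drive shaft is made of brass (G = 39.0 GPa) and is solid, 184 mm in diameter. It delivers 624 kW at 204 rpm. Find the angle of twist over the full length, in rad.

0.0190 rad

ω = 2π·204/60 = 21.36 rad/s, so T = P/ω = 624×10³ / 21.36 = 29210 N·m.
J = πd⁴/32 = π(0.184)⁴/32 = 1.125×10^-4 m⁴.
θ = T·L/(G·J) = 29210 × 2.85 / (39.0×10⁹ × 1.125×10^-4) = 0.01897 rad.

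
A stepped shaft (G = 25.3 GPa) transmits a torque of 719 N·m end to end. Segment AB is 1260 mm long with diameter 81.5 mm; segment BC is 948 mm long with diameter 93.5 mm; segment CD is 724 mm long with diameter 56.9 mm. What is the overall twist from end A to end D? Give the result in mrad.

31.9 mrad

J_AB = π(0.0815)⁴/32 = 4.33×10^-6 m⁴; J_BC = π(0.0935)⁴/32 = 7.50×10^-6 m⁴; J_CD = π(0.0569)⁴/32 = 1.03×10^-6 m⁴.
θ = (T/G)·Σ L_i/J_i = (719.0/25.3×10⁹)·(1.26/4.33×10^-6 + 0.948/7.50×10^-6 + 0.724/1.03×10^-6) = 0.03185 rad.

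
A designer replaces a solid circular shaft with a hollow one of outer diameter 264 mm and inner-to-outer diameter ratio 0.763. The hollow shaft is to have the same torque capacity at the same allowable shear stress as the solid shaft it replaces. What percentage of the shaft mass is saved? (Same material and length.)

Equal τ_max and T ⇒ the solid shaft needs d_s³ = d_o³(1−k⁴), so d_s = 264·(1−0.763⁴)^(1/3) = 230.0 mm.
Area ratio A_h/A_s = d_o²(1−k²)/d_s² = (1−k²)/(1−k⁴)^(2/3) = 0.5506.
Mass saving = 1 − 0.5506 = 44.9 %.

44.9 %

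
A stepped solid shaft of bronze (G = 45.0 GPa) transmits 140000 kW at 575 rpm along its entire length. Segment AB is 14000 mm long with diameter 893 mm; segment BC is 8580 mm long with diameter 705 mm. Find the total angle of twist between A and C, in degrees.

1.71°

ω = 2π·575/60 = 60.21 rad/s, so T = P/ω = 140000×10³ / 60.21 = 2.325e6 N·m.
J_AB = π(0.893)⁴/32 = 0.0624 m⁴; J_BC = π(0.705)⁴/32 = 0.0243 m⁴.
θ = (T/G)·Σ L_i/J_i = (2.325e6/45.0×10⁹)·(14.0/0.0624 + 8.58/0.0243) = 0.02987 rad.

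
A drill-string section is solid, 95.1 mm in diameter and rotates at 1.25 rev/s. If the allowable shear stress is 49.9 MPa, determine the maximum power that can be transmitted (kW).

66.2 kW

J = πd⁴/32 = π(0.0951)⁴/32 = 8.030×10^-6 m⁴.
T_max = τ_allow·J/r = 4.99×10^7 × 8.030×10^-6 / 0.0475 = 8427 N·m.
ω = 2π·1.25 = 7.854 rad/s, so P_max = T_max·ω = 6.619×10^4 W.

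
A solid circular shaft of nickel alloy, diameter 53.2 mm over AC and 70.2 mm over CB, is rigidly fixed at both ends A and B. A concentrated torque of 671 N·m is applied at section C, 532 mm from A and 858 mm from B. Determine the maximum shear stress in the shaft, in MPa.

Compatibility: T_A·a/J_AC = T_B·b/J_CB with T_A + T_B = T₀.
J_AC = 7.86×10^-7 m⁴, J_CB = 2.38×10^-6 m⁴, so T_A = T₀·(J_AC/a)/((J_AC/a)+(J_CB/b)) = 233.0 N·m, T_B = 438.0 N·m.
τ in each portion: τ_AC = 7.88×10^6 Pa, τ_CB = 6.45×10^6 Pa; maximum is in AC.
τ_max = T_AC·r/J = 233.0·0.0266/7.86×10^-7 = 7.881×10^6 Pa.

7.88 MPa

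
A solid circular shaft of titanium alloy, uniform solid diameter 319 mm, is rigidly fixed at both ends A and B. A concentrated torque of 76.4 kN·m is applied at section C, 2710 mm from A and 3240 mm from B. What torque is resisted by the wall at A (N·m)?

41600 N·m

With uniform GJ and both ends fixed, compatibility θ_AC = θ_CB gives T_A·a = T_B·b, together with T_A + T_B = T₀.
T_A = T₀·b/(a+b) = 76400·3240/5950 = 41600 N·m; T_B = 34800 N·m.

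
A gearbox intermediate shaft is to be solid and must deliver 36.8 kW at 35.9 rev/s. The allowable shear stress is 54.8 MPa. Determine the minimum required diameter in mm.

24.8 mm

ω = 2π·35.9 = 225.6 rad/s, so T = P/ω = 36.8×10³ / 225.6 = 163.1 N·m.
For a solid shaft τ_max = 16T/(πd³), so d = (16T/(π τ_allow))^(1/3) = (16·163.1/(π·5.48×10^7))^(1/3) = 0.02475 m.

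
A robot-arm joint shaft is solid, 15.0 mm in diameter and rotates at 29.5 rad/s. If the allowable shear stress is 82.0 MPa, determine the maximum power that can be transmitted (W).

J = πd⁴/32 = π(0.0150)⁴/32 = 4.970×10^-9 m⁴.
T_max = τ_allow·J/r = 8.20×10^7 × 4.970×10^-9 / 0.00750 = 54.34 N·m.
ω = 29.5 rad/s, so P_max = T_max·ω = 1603 W.

1600 W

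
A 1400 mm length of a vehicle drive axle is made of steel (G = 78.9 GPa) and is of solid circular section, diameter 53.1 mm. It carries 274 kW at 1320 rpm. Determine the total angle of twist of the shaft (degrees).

ω = 2π·1320/60 = 138.2 rad/s, so T = P/ω = 274×10³ / 138.2 = 1982 N·m.
J = πd⁴/32 = π(0.0531)⁴/32 = 7.805×10^-7 m⁴.
θ = T·L/(G·J) = 1982 × 1.40 / (78.9×10⁹ × 7.805×10^-7) = 0.04506 rad.

2.58°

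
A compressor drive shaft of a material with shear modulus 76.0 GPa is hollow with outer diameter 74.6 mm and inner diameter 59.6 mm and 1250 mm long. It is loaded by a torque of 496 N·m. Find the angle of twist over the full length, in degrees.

J = π(d_o⁴ − d_i⁴)/32 = π(0.0746⁴ − 0.0596⁴)/32 = 1.802×10^-6 m⁴.
θ = T·L/(G·J) = 496.0 × 1.25 / (76.0×10⁹ × 1.802×10^-6) = 4.528×10^-3 rad.

0.259°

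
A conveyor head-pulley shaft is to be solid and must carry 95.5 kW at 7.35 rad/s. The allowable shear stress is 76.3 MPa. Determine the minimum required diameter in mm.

ω = 7.35 rad/s, so T = P/ω = 95.5×10³ / 7.350 = 12990 N·m.
For a solid shaft τ_max = 16T/(πd³), so d = (16T/(π τ_allow))^(1/3) = (16·12990/(π·7.63×10^7))^(1/3) = 0.09536 m.

95.4 mm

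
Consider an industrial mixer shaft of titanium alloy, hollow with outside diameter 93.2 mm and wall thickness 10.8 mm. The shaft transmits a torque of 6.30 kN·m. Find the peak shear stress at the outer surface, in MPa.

60.8 MPa

J = π(d_o⁴ − d_i⁴)/32 = π(0.0932⁴ − 0.0716⁴)/32 = 4.827×10^-6 m⁴.
τ_max = T·r/J = 6300 × 0.0466 / 4.827×10^-6 = 6.082×10^7 Pa.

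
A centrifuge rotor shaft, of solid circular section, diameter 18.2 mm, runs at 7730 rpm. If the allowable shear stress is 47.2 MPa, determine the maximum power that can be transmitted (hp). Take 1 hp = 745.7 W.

J = πd⁴/32 = π(0.0182)⁴/32 = 1.077×10^-8 m⁴.
T_max = τ_allow·J/r = 4.72×10^7 × 1.077×10^-8 / 0.00910 = 55.87 N·m.
ω = 2π·7730/60 = 809.5 rad/s, so P_max = T_max·ω = 4.523×10^4 W.

60.6 hp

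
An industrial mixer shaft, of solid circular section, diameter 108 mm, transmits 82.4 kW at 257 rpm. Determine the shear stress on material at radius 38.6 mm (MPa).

ω = 2π·257/60 = 26.91 rad/s, so T = P/ω = 82.4×10³ / 26.91 = 3062 N·m.
J = πd⁴/32 = π(0.108)⁴/32 = 1.336×10^-5 m⁴.
Shear stress varies linearly with radius: τ = T·r/J = 3062 × 0.0386 / 1.336×10^-5 = 8.848×10^6 Pa.

8.85 MPa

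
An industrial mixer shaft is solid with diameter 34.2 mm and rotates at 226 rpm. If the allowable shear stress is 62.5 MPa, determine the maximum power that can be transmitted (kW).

11.6 kW

J = πd⁴/32 = π(0.0342)⁴/32 = 1.343×10^-7 m⁴.
T_max = τ_allow·J/r = 6.25×10^7 × 1.343×10^-7 / 0.0171 = 490.9 N·m.
ω = 2π·226/60 = 23.67 rad/s, so P_max = T_max·ω = 1.162×10^4 W.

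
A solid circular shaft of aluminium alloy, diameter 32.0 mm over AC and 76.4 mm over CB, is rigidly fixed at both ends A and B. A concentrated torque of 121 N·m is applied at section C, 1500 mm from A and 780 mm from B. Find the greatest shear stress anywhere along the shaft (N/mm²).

1.36 N/mm²

Compatibility: T_A·a/J_AC = T_B·b/J_CB with T_A + T_B = T₀.
J_AC = 1.03×10^-7 m⁴, J_CB = 3.34×10^-6 m⁴, so T_A = T₀·(J_AC/a)/((J_AC/a)+(J_CB/b)) = 1.906 N·m, T_B = 119.1 N·m.
τ in each portion: τ_AC = 2.96×10^5 Pa, τ_CB = 1.36×10^6 Pa; maximum is in CB.
τ_max = T_CB·r/J = 119.1·0.0382/3.34×10^-6 = 1.360×10^6 Pa.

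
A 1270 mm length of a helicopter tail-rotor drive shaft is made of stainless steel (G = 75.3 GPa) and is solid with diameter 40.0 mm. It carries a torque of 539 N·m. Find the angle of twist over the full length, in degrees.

J = πd⁴/32 = π(0.0400)⁴/32 = 2.513×10^-7 m⁴.
θ = T·L/(G·J) = 539.0 × 1.27 / (75.3×10⁹ × 2.513×10^-7) = 0.03617 rad.

2.07°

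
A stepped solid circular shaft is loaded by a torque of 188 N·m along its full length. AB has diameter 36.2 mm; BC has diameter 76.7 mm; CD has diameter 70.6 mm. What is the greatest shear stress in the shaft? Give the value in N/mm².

Under the same torque, τ_max = 16T/(πd³) is largest where d is smallest — segment AB (d = 36.2 mm).
τ_max = 16·188.0/(π·(0.0362)³) = 2.018×10^7 Pa.

20.2 N/mm²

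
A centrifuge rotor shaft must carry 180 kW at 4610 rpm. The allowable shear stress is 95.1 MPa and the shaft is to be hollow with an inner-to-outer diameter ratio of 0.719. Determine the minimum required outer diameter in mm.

30.1 mm

ω = 2π·4610/60 = 482.8 rad/s, so T = P/ω = 180×10³ / 482.8 = 372.9 N·m.
For a hollow shaft with d_i/d_o = 0.719: τ_max = 16T/(π d_o³ (1−k⁴)), so d_o = [16T/(π τ_allow (1−k⁴))]^(1/3) = [16·372.9/(π·9.51×10^7·0.7328)]^(1/3) = 0.03009 m.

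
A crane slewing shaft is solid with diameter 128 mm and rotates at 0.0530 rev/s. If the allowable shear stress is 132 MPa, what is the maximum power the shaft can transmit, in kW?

18.1 kW

J = πd⁴/32 = π(0.128)⁴/32 = 2.635×10^-5 m⁴.
T_max = τ_allow·J/r = 1.32×10^8 × 2.635×10^-5 / 0.0640 = 54350 N·m.
ω = 2π·0.0530 = 0.3330 rad/s, so P_max = T_max·ω = 1.810×10^4 W.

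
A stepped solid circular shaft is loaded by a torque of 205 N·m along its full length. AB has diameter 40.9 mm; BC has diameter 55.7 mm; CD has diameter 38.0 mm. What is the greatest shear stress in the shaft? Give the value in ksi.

2.76 ksi

Under the same torque, τ_max = 16T/(πd³) is largest where d is smallest — segment CD (d = 38.0 mm).
τ_max = 16·205.0/(π·(0.0380)³) = 1.903×10^7 Pa.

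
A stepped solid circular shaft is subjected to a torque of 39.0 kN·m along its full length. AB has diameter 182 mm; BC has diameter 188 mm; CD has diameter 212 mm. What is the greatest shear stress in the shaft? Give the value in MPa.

Under the same torque, τ_max = 16T/(πd³) is largest where d is smallest — segment AB (d = 182 mm).
τ_max = 16·39000/(π·(0.182)³) = 3.295×10^7 Pa.

32.9 MPa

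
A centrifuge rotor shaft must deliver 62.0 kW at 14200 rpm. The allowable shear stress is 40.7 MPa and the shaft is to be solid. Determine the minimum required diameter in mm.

17.3 mm

ω = 2π·14200/60 = 1487 rad/s, so T = P/ω = 62.0×10³ / 1487 = 41.69 N·m.
For a solid shaft τ_max = 16T/(πd³), so d = (16T/(π τ_allow))^(1/3) = (16·41.69/(π·4.07×10^7))^(1/3) = 0.01734 m.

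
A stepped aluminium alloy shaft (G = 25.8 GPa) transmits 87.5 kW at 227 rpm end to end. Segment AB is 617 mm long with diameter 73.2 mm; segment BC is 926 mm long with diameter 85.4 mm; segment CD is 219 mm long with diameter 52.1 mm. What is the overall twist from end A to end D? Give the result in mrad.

ω = 2π·227/60 = 23.77 rad/s, so T = P/ω = 87.5×10³ / 23.77 = 3681 N·m.
J_AB = π(0.0732)⁴/32 = 2.82×10^-6 m⁴; J_BC = π(0.0854)⁴/32 = 5.22×10^-6 m⁴; J_CD = π(0.0521)⁴/32 = 7.23×10^-7 m⁴.
θ = (T/G)·Σ L_i/J_i = (3681/25.8×10⁹)·(0.617/2.82×10^-6 + 0.926/5.22×10^-6 + 0.219/7.23×10^-7) = 0.09972 rad.

99.7 mrad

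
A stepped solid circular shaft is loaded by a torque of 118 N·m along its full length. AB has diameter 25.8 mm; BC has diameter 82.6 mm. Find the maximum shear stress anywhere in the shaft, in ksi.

Under the same torque, τ_max = 16T/(πd³) is largest where d is smallest — segment AB (d = 25.8 mm).
τ_max = 16·118.0/(π·(0.0258)³) = 3.499×10^7 Pa.

5.08 ksi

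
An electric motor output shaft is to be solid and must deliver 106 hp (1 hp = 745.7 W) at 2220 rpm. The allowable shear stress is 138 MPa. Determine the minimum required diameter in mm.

ω = 2π·2220/60 = 232.5 rad/s, so T = P/ω = 106×745.7 / 232.5 = 340.0 N·m.
For a solid shaft τ_max = 16T/(πd³), so d = (16T/(π τ_allow))^(1/3) = (16·340.0/(π·1.38×10^8))^(1/3) = 0.02324 m.

23.2 mm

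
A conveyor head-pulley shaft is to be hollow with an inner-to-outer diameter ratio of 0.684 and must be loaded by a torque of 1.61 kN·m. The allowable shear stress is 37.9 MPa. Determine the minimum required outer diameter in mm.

For a hollow shaft with d_i/d_o = 0.684: τ_max = 16T/(π d_o³ (1−k⁴)), so d_o = [16T/(π τ_allow (1−k⁴))]^(1/3) = [16·1610/(π·3.79×10^7·0.7811)]^(1/3) = 0.06519 m.

65.2 mm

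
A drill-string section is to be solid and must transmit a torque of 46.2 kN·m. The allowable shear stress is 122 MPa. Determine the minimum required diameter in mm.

124 mm

For a solid shaft τ_max = 16T/(πd³), so d = (16T/(π τ_allow))^(1/3) = (16·46200/(π·1.22×10^8))^(1/3) = 0.1245 m.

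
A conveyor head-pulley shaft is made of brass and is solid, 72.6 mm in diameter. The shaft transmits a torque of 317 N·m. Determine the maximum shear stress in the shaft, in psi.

612 psi

J = πd⁴/32 = π(0.0726)⁴/32 = 2.727×10^-6 m⁴.
τ_max = T·r/J = 317.0 × 0.0363 / 2.727×10^-6 = 4.219×10^6 Pa.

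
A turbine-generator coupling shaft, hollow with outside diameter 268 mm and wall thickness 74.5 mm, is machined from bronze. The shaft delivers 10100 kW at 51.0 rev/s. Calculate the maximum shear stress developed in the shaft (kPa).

8680 kPa

ω = 2π·51.0 = 320.4 rad/s, so T = P/ω = 10100×10³ / 320.4 = 31520 N·m.
J = π(d_o⁴ − d_i⁴)/32 = π(0.268⁴ − 0.119⁴)/32 = 4.868×10^-4 m⁴.
τ_max = T·r/J = 31520 × 0.134 / 4.868×10^-4 = 8.677×10^6 Pa.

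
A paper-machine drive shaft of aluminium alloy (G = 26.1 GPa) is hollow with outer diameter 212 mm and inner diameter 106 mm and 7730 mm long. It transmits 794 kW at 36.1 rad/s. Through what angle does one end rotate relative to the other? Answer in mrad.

ω = 36.1 rad/s, so T = P/ω = 794×10³ / 36.10 = 21990 N·m.
J = π(d_o⁴ − d_i⁴)/32 = π(0.212⁴ − 0.106⁴)/32 = 1.859×10^-4 m⁴.
θ = T·L/(G·J) = 21990 × 7.73 / (26.1×10⁹ × 1.859×10^-4) = 0.03504 rad.

35.0 mrad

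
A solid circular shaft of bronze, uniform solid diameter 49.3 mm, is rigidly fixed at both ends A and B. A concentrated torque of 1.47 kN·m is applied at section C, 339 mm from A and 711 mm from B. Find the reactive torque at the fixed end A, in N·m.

995 N·m

With uniform GJ and both ends fixed, compatibility θ_AC = θ_CB gives T_A·a = T_B·b, together with T_A + T_B = T₀.
T_A = T₀·b/(a+b) = 1470·711/1050 = 995.4 N·m; T_B = 474.6 N·m.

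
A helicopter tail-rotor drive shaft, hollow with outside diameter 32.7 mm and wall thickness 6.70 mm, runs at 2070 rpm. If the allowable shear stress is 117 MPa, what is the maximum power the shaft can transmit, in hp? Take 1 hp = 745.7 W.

J = π(d_o⁴ − d_i⁴)/32 = π(0.0327⁴ − 0.0193⁴)/32 = 9.863×10^-8 m⁴.
T_max = τ_allow·J/r = 1.17×10^8 × 9.863×10^-8 / 0.0163 = 705.8 N·m.
ω = 2π·2070/60 = 216.8 rad/s, so P_max = T_max·ω = 1.530×10^5 W.

205 hp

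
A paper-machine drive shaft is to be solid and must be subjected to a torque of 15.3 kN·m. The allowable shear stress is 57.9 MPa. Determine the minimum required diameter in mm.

110 mm

For a solid shaft τ_max = 16T/(πd³), so d = (16T/(π τ_allow))^(1/3) = (16·15300/(π·5.79×10^7))^(1/3) = 0.1104 m.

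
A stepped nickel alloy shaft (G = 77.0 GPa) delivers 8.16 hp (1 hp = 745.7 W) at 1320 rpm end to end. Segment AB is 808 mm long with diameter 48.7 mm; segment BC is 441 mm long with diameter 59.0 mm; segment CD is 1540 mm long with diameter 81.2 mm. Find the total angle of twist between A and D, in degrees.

ω = 2π·1320/60 = 138.2 rad/s, so T = P/ω = 8.16×745.7 / 138.2 = 44.02 N·m.
J_AB = π(0.0487)⁴/32 = 5.52×10^-7 m⁴; J_BC = π(0.0590)⁴/32 = 1.19×10^-6 m⁴; J_CD = π(0.0812)⁴/32 = 4.27×10^-6 m⁴.
θ = (T/G)·Σ L_i/J_i = (44.02/77.0×10⁹)·(0.808/5.52×10^-7 + 0.441/1.19×10^-6 + 1.54/4.27×10^-6) = 1.255×10^-3 rad.

0.0719°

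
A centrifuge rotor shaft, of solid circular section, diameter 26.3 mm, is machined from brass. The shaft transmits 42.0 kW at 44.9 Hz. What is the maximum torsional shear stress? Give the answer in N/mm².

ω = 2π·44.9 = 282.1 rad/s, so T = P/ω = 42.0×10³ / 282.1 = 148.9 N·m.
J = πd⁴/32 = π(0.0263)⁴/32 = 4.697×10^-8 m⁴.
τ_max = T·r/J = 148.9 × 0.0132 / 4.697×10^-8 = 4.168×10^7 Pa.

41.7 N/mm²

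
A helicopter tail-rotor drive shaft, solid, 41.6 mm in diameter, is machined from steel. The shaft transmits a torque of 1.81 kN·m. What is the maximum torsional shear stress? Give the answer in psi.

18600 psi

J = πd⁴/32 = π(0.0416)⁴/32 = 2.940×10^-7 m⁴.
τ_max = T·r/J = 1810 × 0.0208 / 2.940×10^-7 = 1.280×10^8 Pa.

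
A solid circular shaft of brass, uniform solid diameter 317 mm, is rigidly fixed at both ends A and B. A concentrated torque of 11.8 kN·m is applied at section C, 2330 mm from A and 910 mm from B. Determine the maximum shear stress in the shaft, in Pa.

1.36e6 Pa

With uniform GJ and both ends fixed, compatibility θ_AC = θ_CB gives T_A·a = T_B·b, together with T_A + T_B = T₀.
T_A = T₀·b/(a+b) = 11800·910/3240 = 3314 N·m; T_B = 8486 N·m.
τ in each portion: τ_AC = 5.30×10^5 Pa, τ_CB = 1.36×10^6 Pa; maximum is in CB.
τ_max = T_CB·r/J = 8486·0.159/9.91×10^-4 = 1.357×10^6 Pa.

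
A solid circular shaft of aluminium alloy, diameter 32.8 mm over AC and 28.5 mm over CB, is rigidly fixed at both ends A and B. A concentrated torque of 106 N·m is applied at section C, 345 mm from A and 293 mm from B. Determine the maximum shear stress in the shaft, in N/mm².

9.37 N/mm²

Compatibility: T_A·a/J_AC = T_B·b/J_CB with T_A + T_B = T₀.
J_AC = 1.14×10^-7 m⁴, J_CB = 6.48×10^-8 m⁴, so T_A = T₀·(J_AC/a)/((J_AC/a)+(J_CB/b)) = 63.43 N·m, T_B = 42.57 N·m.
τ in each portion: τ_AC = 9.15×10^6 Pa, τ_CB = 9.37×10^6 Pa; maximum is in CB.
τ_max = T_CB·r/J = 42.57·0.0143/6.48×10^-8 = 9.366×10^6 Pa.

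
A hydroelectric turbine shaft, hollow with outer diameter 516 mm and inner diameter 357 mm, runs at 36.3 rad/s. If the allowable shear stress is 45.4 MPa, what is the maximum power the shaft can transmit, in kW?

34300 kW

J = π(d_o⁴ − d_i⁴)/32 = π(0.516⁴ − 0.357⁴)/32 = 5.365×10^-3 m⁴.
T_max = τ_allow·J/r = 4.54×10^7 × 5.365×10^-3 / 0.258 = 944100 N·m.
ω = 36.3 rad/s, so P_max = T_max·ω = 3.427×10^7 W.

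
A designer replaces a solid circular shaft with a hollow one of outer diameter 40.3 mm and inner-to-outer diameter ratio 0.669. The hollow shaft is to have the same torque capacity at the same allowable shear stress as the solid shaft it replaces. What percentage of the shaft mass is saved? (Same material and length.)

35.9 %

Equal τ_max and T ⇒ the solid shaft needs d_s³ = d_o³(1−k⁴), so d_s = 40.3·(1−0.669⁴)^(1/3) = 37.41 mm.
Area ratio A_h/A_s = d_o²(1−k²)/d_s² = (1−k²)/(1−k⁴)^(2/3) = 0.6412.
Mass saving = 1 − 0.6412 = 35.9 %.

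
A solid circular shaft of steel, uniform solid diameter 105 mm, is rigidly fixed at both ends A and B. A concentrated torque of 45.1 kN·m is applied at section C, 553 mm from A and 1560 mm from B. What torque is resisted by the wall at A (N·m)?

33300 N·m

With uniform GJ and both ends fixed, compatibility θ_AC = θ_CB gives T_A·a = T_B·b, together with T_A + T_B = T₀.
T_A = T₀·b/(a+b) = 45100·1560/2113 = 33300 N·m; T_B = 11800 N·m.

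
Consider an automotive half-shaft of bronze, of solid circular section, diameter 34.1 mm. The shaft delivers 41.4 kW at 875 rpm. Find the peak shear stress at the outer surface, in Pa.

5.80e7 Pa

ω = 2π·875/60 = 91.63 rad/s, so T = P/ω = 41.4×10³ / 91.63 = 451.8 N·m.
J = πd⁴/32 = π(0.0341)⁴/32 = 1.327×10^-7 m⁴.
τ_max = T·r/J = 451.8 × 0.0170 / 1.327×10^-7 = 5.803×10^7 Pa.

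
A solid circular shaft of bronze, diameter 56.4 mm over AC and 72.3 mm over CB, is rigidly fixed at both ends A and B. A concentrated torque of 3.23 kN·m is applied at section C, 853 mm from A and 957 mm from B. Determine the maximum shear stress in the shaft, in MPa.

30.8 MPa

Compatibility: T_A·a/J_AC = T_B·b/J_CB with T_A + T_B = T₀.
J_AC = 9.93×10^-7 m⁴, J_CB = 2.68×10^-6 m⁴, so T_A = T₀·(J_AC/a)/((J_AC/a)+(J_CB/b)) = 948.1 N·m, T_B = 2282 N·m.
τ in each portion: τ_AC = 2.69×10^7 Pa, τ_CB = 3.08×10^7 Pa; maximum is in CB.
τ_max = T_CB·r/J = 2282·0.0362/2.68×10^-6 = 3.075×10^7 Pa.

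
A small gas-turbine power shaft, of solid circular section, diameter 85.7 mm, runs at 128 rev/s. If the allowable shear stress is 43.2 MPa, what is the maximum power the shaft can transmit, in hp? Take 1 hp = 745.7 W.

5760 hp

J = πd⁴/32 = π(0.0857)⁴/32 = 5.296×10^-6 m⁴.
T_max = τ_allow·J/r = 4.32×10^7 × 5.296×10^-6 / 0.0428 = 5339 N·m.
ω = 2π·128 = 804.2 rad/s, so P_max = T_max·ω = 4.294×10^6 W.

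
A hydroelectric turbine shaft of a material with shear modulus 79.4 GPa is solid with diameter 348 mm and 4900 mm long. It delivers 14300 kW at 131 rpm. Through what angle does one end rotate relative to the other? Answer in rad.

ω = 2π·131/60 = 13.72 rad/s, so T = P/ω = 14300×10³ / 13.72 = 1.042e6 N·m.
J = πd⁴/32 = π(0.348)⁴/32 = 1.440×10^-3 m⁴.
θ = T·L/(G·J) = 1.042e6 × 4.90 / (79.4×10⁹ × 1.440×10^-3) = 0.04468 rad.

0.0447 rad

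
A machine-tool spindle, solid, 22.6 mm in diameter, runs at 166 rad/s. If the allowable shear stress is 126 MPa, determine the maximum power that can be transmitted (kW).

J = πd⁴/32 = π(0.0226)⁴/32 = 2.561×10^-8 m⁴.
T_max = τ_allow·J/r = 1.26×10^8 × 2.561×10^-8 / 0.0113 = 285.6 N·m.
ω = 166 rad/s, so P_max = T_max·ω = 4.741×10^4 W.

47.4 kW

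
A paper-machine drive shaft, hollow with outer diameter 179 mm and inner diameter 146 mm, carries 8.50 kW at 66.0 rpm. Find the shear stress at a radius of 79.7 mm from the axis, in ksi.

ω = 2π·66.0/60 = 6.912 rad/s, so T = P/ω = 8.50×10³ / 6.912 = 1230 N·m.
J = π(d_o⁴ − d_i⁴)/32 = π(0.179⁴ − 0.146⁴)/32 = 5.618×10^-5 m⁴.
Shear stress varies linearly with radius: τ = T·r/J = 1230 × 0.0797 / 5.618×10^-5 = 1.745×10^6 Pa.

0.253 ksi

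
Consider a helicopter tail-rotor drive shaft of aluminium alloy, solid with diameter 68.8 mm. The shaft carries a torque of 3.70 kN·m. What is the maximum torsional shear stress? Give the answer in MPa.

J = πd⁴/32 = π(0.0688)⁴/32 = 2.200×10^-6 m⁴.
τ_max = T·r/J = 3700 × 0.0344 / 2.200×10^-6 = 5.786×10^7 Pa.

57.9 MPa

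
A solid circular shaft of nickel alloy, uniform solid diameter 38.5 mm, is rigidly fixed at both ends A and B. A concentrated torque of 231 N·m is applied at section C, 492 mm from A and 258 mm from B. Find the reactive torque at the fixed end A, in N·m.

With uniform GJ and both ends fixed, compatibility θ_AC = θ_CB gives T_A·a = T_B·b, together with T_A + T_B = T₀.
T_A = T₀·b/(a+b) = 231.0·258/750.0 = 79.46 N·m; T_B = 151.5 N·m.

79.5 N·m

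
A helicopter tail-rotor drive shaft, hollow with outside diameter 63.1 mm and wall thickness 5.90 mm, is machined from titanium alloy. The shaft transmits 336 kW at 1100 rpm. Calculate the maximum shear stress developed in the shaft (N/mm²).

105 N/mm²

ω = 2π·1100/60 = 115.2 rad/s, so T = P/ω = 336×10³ / 115.2 = 2917 N·m.
J = π(d_o⁴ − d_i⁴)/32 = π(0.0631⁴ − 0.0513⁴)/32 = 8.764×10^-7 m⁴.
τ_max = T·r/J = 2917 × 0.0316 / 8.764×10^-7 = 1.050×10^8 Pa.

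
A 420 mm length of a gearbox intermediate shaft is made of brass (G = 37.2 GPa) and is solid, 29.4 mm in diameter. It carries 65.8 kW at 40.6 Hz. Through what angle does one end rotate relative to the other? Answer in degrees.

2.27°

ω = 2π·40.6 = 255.1 rad/s, so T = P/ω = 65.8×10³ / 255.1 = 257.9 N·m.
J = πd⁴/32 = π(0.0294)⁴/32 = 7.335×10^-8 m⁴.
θ = T·L/(G·J) = 257.9 × 0.420 / (37.2×10⁹ × 7.335×10^-8) = 0.03970 rad.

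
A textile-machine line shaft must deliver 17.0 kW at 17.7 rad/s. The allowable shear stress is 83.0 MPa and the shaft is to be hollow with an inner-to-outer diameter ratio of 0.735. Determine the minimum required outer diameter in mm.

43.7 mm

ω = 17.7 rad/s, so T = P/ω = 17.0×10³ / 17.70 = 960.5 N·m.
For a hollow shaft with d_i/d_o = 0.735: τ_max = 16T/(π d_o³ (1−k⁴)), so d_o = [16T/(π τ_allow (1−k⁴))]^(1/3) = [16·960.5/(π·8.30×10^7·0.7082)]^(1/3) = 0.04366 m.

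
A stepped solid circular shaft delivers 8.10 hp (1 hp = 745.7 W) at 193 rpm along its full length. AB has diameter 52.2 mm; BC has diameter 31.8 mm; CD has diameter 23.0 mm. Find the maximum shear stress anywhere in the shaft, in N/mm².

ω = 2π·193/60 = 20.21 rad/s, so T = P/ω = 8.10×745.7 / 20.21 = 298.9 N·m.
Under the same torque, τ_max = 16T/(πd³) is largest where d is smallest — segment CD (d = 23.0 mm).
τ_max = 16·298.9/(π·(0.0230)³) = 1.251×10^8 Pa.

125 N/mm²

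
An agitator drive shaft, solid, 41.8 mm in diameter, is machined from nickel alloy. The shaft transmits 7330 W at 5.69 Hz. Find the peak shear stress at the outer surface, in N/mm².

ω = 2π·5.69 = 35.75 rad/s, so T = P/ω = 7330 / 35.75 = 205.0 N·m.
J = πd⁴/32 = π(0.0418)⁴/32 = 2.997×10^-7 m⁴.
τ_max = T·r/J = 205.0 × 0.0209 / 2.997×10^-7 = 1.430×10^7 Pa.

14.3 N/mm²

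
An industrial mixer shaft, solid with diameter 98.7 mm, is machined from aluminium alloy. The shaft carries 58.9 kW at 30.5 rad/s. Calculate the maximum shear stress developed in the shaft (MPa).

ω = 30.5 rad/s, so T = P/ω = 58.9×10³ / 30.50 = 1931 N·m.
J = πd⁴/32 = π(0.0987)⁴/32 = 9.317×10^-6 m⁴.
τ_max = T·r/J = 1931 × 0.0493 / 9.317×10^-6 = 1.023×10^7 Pa.

10.2 MPa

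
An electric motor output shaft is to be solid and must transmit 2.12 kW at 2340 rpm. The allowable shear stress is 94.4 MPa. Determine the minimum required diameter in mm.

ω = 2π·2340/60 = 245.0 rad/s, so T = P/ω = 2.12×10³ / 245.0 = 8.651 N·m.
For a solid shaft τ_max = 16T/(πd³), so d = (16T/(π τ_allow))^(1/3) = (16·8.651/(π·9.44×10^7))^(1/3) = 0.007757 m.

7.76 mm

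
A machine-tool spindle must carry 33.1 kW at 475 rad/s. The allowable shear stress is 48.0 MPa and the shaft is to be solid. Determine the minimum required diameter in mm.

19.5 mm

ω = 475 rad/s, so T = P/ω = 33.1×10³ / 475.0 = 69.68 N·m.
For a solid shaft τ_max = 16T/(πd³), so d = (16T/(π τ_allow))^(1/3) = (16·69.68/(π·4.80×10^7))^(1/3) = 0.01948 m.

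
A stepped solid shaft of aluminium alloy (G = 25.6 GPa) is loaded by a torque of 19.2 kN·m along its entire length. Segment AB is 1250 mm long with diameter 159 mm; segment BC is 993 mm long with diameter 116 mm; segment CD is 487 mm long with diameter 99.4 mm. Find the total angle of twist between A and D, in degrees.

5.44°

J_AB = π(0.159)⁴/32 = 6.27×10^-5 m⁴; J_BC = π(0.116)⁴/32 = 1.78×10^-5 m⁴; J_CD = π(0.0994)⁴/32 = 9.58×10^-6 m⁴.
θ = (T/G)·Σ L_i/J_i = (19200/25.6×10⁹)·(1.25/6.27×10^-5 + 0.993/1.78×10^-5 + 0.487/9.58×10^-6) = 0.09495 rad.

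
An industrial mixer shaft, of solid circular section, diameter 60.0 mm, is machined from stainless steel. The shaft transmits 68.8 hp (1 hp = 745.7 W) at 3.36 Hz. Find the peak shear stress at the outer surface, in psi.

8310 psi

ω = 2π·3.36 = 21.11 rad/s, so T = P/ω = 68.8×745.7 / 21.11 = 2430 N·m.
J = πd⁴/32 = π(0.0600)⁴/32 = 1.272×10^-6 m⁴.
τ_max = T·r/J = 2430 × 0.0300 / 1.272×10^-6 = 5.730×10^7 Pa.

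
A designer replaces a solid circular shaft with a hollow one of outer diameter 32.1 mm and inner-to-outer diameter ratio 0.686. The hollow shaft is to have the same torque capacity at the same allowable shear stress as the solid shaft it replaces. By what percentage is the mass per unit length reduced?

Equal τ_max and T ⇒ the solid shaft needs d_s³ = d_o³(1−k⁴), so d_s = 32.1·(1−0.686⁴)^(1/3) = 29.53 mm.
Area ratio A_h/A_s = d_o²(1−k²)/d_s² = (1−k²)/(1−k⁴)^(2/3) = 0.6256.
Mass saving = 1 − 0.6256 = 37.4 %.

37.4 %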